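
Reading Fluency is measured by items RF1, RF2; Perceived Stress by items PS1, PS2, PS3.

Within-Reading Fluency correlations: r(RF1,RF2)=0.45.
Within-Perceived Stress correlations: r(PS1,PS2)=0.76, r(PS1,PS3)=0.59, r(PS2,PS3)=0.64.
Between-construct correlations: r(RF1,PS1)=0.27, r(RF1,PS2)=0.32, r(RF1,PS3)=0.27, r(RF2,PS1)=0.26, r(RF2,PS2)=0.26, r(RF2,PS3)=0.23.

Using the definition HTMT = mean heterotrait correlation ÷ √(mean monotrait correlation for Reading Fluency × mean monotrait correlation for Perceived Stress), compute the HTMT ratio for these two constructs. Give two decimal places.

0.49

Between-construct mean = 1.61/6 = 0.2683.
Mean within-RF = 0.45/1 = 0.4500; mean within-PS = 1.99/3 = 0.6633.
Geometric mean = √(0.4500 × 0.6633) = 0.5463.
HTMT = 0.2683 / 0.5463 = 0.49.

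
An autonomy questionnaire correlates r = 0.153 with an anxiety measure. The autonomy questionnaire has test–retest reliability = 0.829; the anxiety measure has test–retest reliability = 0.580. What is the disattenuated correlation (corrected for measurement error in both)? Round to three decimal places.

0.221

r_true = r_obs / √(r_xx · r_yy) = 0.153 / √(0.829 × 0.580) = 0.153 / √0.480820 = 0.153 / 0.6934 ≈ 0.221.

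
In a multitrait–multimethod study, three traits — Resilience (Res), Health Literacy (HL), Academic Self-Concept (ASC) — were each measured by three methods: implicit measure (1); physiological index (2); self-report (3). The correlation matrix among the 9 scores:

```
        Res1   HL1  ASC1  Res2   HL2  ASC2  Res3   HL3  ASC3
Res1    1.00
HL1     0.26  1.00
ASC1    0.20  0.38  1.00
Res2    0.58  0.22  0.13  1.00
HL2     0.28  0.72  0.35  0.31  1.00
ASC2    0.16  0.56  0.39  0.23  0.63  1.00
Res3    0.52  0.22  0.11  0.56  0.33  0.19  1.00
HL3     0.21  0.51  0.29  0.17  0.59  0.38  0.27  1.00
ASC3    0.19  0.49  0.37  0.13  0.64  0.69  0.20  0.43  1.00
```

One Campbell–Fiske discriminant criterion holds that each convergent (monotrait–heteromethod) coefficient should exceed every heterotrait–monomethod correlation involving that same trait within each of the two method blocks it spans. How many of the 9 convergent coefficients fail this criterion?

3

Each convergent coefficient versus the relevant comparison correlations:
Res (methods 1·2): 0.58 vs {0.26, 0.31, 0.20, 0.23} → pass.
Res (methods 1·3): 0.52 vs {0.26, 0.27, 0.20, 0.20} → pass.
Res (methods 2·3): 0.56 vs {0.31, 0.27, 0.23, 0.20} → pass.
HL (methods 1·2): 0.72 vs {0.26, 0.31, 0.38, 0.63} → pass.
HL (methods 1·3): 0.51 vs {0.26, 0.27, 0.38, 0.43} → pass.
HL (methods 2·3): 0.59 vs {0.31, 0.27, 0.63, 0.43} → fail.
ASC (methods 1·2): 0.39 vs {0.20, 0.23, 0.38, 0.63} → fail.
ASC (methods 1·3): 0.37 vs {0.20, 0.20, 0.38, 0.43} → fail.
ASC (methods 2·3): 0.69 vs {0.23, 0.20, 0.63, 0.43} → pass.
3 of 9 fail.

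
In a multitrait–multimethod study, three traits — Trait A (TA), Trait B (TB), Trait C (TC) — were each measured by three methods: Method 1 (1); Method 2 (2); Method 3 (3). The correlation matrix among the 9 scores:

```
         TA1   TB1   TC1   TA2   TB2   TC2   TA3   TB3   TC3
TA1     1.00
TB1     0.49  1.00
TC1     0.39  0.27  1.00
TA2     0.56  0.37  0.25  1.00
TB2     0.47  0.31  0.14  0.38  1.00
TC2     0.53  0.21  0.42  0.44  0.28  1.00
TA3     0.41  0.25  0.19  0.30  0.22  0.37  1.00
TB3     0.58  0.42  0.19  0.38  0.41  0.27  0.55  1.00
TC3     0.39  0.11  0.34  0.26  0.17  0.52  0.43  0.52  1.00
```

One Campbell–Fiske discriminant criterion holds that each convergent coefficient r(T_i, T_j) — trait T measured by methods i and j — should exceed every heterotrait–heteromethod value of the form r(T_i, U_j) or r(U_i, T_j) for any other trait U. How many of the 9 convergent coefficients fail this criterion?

Checking each validity diagonal entry against its comparison values:
TA (methods 1·2): 0.56 vs {0.47, 0.37, 0.53, 0.25} → pass.
TA (methods 1·3): 0.41 vs {0.58, 0.25, 0.39, 0.19} → fail.
TA (methods 2·3): 0.30 vs {0.38, 0.22, 0.26, 0.37} → fail.
TB (methods 1·2): 0.31 vs {0.37, 0.47, 0.21, 0.14} → fail.
TB (methods 1·3): 0.42 vs {0.25, 0.58, 0.11, 0.19} → fail.
TB (methods 2·3): 0.41 vs {0.22, 0.38, 0.17, 0.27} → pass.
TC (methods 1·2): 0.42 vs {0.25, 0.53, 0.14, 0.21} → fail.
TC (methods 1·3): 0.34 vs {0.19, 0.39, 0.19, 0.11} → fail.
TC (methods 2·3): 0.52 vs {0.37, 0.26, 0.27, 0.17} → pass.
6 of 9 fail.

6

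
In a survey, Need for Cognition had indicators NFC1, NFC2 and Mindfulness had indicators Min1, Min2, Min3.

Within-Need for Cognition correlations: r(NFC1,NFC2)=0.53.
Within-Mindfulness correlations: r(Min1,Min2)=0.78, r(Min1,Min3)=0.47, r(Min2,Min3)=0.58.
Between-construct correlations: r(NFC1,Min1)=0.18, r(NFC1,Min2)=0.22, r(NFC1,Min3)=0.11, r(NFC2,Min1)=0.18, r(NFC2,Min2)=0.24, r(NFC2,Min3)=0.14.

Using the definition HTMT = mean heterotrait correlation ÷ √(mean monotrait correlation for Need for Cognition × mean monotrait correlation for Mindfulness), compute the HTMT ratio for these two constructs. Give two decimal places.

0.31

Mean between = 1.07/6 = 0.1783.
Mean within-NFC = 0.53/1 = 0.5300; mean within-Min = 1.83/3 = 0.6100.
Geometric mean = √(0.5300 × 0.6100) = 0.5686.
HTMT = 0.1783 / 0.5686 = 0.31.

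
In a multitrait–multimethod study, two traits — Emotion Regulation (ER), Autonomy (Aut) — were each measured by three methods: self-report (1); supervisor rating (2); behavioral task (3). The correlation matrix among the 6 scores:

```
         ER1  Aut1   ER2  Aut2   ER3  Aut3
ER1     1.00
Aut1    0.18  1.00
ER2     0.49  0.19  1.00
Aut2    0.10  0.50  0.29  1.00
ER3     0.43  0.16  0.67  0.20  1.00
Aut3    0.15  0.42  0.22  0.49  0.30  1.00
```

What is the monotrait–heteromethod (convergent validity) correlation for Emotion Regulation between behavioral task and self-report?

Same trait (ER), different methods: r(ER3, ER1) = 0.43.

0.43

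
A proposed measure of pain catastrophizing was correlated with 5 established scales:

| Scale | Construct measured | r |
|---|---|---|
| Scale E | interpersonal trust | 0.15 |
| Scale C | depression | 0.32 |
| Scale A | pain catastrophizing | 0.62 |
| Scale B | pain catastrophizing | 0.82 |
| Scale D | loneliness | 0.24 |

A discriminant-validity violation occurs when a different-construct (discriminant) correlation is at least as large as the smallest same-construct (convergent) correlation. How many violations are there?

0

Convergent (same construct = pain catastrophizing): Scale A, Scale B.
Smallest convergent = 0.62. Discriminant values: 0.15, 0.32, 0.24; count ≥ 0.62 → 0.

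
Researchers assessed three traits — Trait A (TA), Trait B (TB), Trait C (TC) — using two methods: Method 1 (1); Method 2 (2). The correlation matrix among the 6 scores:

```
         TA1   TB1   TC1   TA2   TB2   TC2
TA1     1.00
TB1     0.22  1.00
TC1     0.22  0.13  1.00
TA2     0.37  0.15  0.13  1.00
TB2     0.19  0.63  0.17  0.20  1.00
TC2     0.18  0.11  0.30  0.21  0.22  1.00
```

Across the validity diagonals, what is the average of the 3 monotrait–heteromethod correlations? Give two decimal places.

0.43

Convergent values: 0.37, 0.63, 0.30; mean = 1.30/3 = 0.43.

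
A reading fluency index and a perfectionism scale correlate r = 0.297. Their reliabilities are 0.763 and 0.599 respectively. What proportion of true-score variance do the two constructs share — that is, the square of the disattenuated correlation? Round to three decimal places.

Disattenuated r = 0.297 / √(0.763 × 0.599) = 0.297 / 0.6760 = 0.4393.
Shared true-score variance = 0.4393² = 0.1930 ≈ 0.193.

0.193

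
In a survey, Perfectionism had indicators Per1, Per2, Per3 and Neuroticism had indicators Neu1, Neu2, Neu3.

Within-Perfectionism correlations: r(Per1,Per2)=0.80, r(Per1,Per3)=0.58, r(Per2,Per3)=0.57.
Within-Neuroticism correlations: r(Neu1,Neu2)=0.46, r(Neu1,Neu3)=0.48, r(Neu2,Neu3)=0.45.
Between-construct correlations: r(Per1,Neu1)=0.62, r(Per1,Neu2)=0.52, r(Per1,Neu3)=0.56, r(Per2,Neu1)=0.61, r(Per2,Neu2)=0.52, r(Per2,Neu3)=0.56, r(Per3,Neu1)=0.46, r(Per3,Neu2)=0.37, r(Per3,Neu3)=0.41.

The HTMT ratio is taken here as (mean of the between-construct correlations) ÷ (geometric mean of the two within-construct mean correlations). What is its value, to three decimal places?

Between-construct mean = 4.63/9 = 0.5144.
Mean within-Per = 1.95/3 = 0.6500; mean within-Neu = 1.39/3 = 0.4633.
Geometric mean = √(0.6500 × 0.4633) = 0.5488.
HTMT = 0.5144 / 0.5488 = 0.937.

0.937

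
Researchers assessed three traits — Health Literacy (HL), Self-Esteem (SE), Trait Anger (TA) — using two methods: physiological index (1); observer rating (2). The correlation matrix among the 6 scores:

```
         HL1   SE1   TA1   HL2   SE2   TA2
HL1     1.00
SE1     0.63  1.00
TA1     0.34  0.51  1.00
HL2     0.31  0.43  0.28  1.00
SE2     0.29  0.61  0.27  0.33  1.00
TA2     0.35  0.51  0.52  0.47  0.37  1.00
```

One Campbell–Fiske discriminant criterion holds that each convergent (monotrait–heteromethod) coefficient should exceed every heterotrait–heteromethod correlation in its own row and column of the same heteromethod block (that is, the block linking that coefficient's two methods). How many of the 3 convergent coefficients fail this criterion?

1

Each convergent coefficient versus the relevant comparison correlations:
HL (methods 1·2): 0.31 vs {0.29, 0.43, 0.35, 0.28} → fail.
SE (methods 1·2): 0.61 vs {0.43, 0.29, 0.51, 0.27} → pass.
TA (methods 1·2): 0.52 vs {0.28, 0.35, 0.27, 0.51} → pass.
1 of 3 fail.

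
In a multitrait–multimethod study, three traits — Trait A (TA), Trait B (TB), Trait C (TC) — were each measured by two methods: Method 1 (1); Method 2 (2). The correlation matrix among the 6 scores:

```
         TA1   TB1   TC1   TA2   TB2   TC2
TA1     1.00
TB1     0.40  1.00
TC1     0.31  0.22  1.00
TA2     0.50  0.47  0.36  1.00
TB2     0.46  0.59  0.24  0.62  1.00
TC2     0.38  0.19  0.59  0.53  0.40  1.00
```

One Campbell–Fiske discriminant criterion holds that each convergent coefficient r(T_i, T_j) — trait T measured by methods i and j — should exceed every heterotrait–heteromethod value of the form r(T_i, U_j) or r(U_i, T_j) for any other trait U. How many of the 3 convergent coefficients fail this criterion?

Convergent coefficients and their comparison sets:
TA (methods 1·2): 0.50 vs {0.46, 0.47, 0.38, 0.36} → pass.
TB (methods 1·2): 0.59 vs {0.47, 0.46, 0.19, 0.24} → pass.
TC (methods 1·2): 0.59 vs {0.36, 0.38, 0.24, 0.19} → pass.
0 of 3 fail.

0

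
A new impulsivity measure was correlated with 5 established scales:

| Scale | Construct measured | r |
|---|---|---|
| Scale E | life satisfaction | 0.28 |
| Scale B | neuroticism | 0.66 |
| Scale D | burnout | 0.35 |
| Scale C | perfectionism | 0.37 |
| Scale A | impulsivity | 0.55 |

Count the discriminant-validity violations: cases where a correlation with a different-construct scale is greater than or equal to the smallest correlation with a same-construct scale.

1

Convergent (same construct = impulsivity): Scale A.
Smallest convergent = 0.55. Discriminant values: 0.28, 0.66, 0.35, 0.37; count ≥ 0.55 → 1.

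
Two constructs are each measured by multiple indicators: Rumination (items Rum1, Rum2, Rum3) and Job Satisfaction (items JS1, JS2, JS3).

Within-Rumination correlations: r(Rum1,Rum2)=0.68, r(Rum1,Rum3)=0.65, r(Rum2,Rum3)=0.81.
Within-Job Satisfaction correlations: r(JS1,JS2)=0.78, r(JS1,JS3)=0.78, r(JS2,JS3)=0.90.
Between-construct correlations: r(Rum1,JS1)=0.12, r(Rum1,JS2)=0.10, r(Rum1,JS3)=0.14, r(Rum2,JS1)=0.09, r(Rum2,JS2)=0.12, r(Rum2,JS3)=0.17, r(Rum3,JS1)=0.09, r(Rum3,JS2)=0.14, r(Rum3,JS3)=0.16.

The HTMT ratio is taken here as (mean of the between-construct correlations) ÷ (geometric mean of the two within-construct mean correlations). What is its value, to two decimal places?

0.16

Mean between = 1.13/9 = 0.1256.
Mean within-Rum = 2.14/3 = 0.7133; mean within-JS = 2.46/3 = 0.8200.
Geometric mean = √(0.7133 × 0.8200) = 0.7648.
HTMT = 0.1256 / 0.7648 = 0.16.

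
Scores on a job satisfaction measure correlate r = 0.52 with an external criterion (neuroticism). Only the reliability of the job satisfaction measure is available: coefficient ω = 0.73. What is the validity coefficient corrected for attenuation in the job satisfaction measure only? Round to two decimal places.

Single correction: r_c = r_obs / √r_xx = 0.52 / √0.73 = 0.52 / 0.8544 ≈ 0.61.

0.61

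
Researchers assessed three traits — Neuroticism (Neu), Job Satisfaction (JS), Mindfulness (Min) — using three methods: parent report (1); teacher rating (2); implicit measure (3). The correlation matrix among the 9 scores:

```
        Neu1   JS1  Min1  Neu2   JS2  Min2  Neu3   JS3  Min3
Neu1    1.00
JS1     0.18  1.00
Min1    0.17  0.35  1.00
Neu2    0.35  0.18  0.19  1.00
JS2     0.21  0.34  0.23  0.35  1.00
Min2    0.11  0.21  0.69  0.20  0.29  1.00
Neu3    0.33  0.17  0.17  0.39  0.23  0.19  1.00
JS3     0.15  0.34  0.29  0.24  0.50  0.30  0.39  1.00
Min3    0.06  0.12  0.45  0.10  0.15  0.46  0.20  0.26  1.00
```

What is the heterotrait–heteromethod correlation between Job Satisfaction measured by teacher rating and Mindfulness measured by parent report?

0.23

Different traits and methods: r(JS2, Min1) = 0.23.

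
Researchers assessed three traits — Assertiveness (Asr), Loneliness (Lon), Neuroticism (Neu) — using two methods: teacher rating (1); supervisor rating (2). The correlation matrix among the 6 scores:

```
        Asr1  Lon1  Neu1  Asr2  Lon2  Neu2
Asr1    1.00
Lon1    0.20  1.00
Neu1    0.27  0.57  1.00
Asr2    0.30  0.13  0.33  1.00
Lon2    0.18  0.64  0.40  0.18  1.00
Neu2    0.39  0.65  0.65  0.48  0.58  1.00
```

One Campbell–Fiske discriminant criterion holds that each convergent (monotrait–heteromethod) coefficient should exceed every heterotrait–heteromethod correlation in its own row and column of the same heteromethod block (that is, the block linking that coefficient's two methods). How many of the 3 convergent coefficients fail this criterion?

3

Each convergent coefficient versus the relevant comparison correlations:
Asr (methods 1·2): 0.30 vs {0.18, 0.13, 0.39, 0.33} → fail.
Lon (methods 1·2): 0.64 vs {0.13, 0.18, 0.65, 0.40} → fail.
Neu (methods 1·2): 0.65 vs {0.33, 0.39, 0.40, 0.65} → fail.
3 of 3 fail.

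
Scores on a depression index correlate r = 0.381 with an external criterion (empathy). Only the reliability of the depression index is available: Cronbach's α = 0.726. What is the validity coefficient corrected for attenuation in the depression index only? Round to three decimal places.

0.447

Single correction: r_c = r_obs / √r_xx = 0.381 / √0.726 = 0.381 / 0.8521 ≈ 0.447.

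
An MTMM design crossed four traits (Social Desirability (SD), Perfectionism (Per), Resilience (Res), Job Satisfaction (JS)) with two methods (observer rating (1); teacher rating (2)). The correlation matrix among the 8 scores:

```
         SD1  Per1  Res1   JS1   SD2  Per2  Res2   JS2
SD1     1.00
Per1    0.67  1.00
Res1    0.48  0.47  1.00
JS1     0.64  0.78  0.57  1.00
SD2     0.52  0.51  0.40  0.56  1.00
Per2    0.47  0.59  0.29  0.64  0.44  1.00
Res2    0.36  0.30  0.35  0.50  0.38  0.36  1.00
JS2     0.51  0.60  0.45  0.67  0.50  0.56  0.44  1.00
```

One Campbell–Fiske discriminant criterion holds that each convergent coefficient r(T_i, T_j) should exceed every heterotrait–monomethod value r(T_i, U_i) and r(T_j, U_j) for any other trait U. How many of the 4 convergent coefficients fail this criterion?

4

Each convergent coefficient versus the relevant comparison correlations:
SD (methods 1·2): 0.52 vs {0.67, 0.44, 0.48, 0.38, 0.64, 0.50} → fail.
Per (methods 1·2): 0.59 vs {0.67, 0.44, 0.47, 0.36, 0.78, 0.56} → fail.
Res (methods 1·2): 0.35 vs {0.48, 0.38, 0.47, 0.36, 0.57, 0.44} → fail.
JS (methods 1·2): 0.67 vs {0.64, 0.50, 0.78, 0.56, 0.57, 0.44} → fail.
4 of 4 fail.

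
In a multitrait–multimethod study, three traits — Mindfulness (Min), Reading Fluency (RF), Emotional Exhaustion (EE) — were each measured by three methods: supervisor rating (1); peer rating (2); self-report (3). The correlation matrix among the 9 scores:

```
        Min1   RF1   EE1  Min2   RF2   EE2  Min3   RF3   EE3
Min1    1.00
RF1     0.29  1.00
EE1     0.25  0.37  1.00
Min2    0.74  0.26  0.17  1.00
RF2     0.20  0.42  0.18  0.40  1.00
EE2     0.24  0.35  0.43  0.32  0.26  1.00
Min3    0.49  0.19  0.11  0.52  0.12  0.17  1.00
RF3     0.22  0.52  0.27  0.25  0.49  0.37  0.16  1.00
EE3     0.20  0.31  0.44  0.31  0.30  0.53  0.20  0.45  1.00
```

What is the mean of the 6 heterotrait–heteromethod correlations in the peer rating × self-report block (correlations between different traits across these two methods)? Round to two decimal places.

0.25

HTHM values (method 2 × method 3): 0.25, 0.31, 0.12, 0.30, 0.17, 0.37; mean = 1.52/6 = 0.25.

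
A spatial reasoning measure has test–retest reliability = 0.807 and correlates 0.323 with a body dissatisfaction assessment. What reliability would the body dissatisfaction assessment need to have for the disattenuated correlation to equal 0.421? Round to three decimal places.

0.729

r_true = r_obs / √(r_xx · r_yy) ⇒ 0.421 = 0.323 / √(0.807 · r_yy).
√(0.807 · r_yy) = 0.323 / 0.421 = 0.7672; 0.807 · r_yy = 0.5886; r_yy = 0.5886 / 0.807 ≈ 0.729.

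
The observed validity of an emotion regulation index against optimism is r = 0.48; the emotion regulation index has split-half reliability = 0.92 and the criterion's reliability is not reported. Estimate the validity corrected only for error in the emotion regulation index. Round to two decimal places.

0.50

Single correction: r_c = r_obs / √r_xx = 0.48 / √0.92 = 0.48 / 0.9592 ≈ 0.50.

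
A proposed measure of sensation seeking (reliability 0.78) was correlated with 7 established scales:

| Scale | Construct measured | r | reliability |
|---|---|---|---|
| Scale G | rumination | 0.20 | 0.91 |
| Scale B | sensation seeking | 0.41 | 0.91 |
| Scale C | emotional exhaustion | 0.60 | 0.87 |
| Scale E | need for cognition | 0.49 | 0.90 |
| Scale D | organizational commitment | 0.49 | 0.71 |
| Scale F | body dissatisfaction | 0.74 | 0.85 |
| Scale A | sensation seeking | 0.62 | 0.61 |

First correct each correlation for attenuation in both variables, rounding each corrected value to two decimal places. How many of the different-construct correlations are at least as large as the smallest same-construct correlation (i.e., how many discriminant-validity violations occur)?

Disattenuated r (r / √(r_scale · r_new)):
  Scale G (disc): 0.20 / √(0.91·0.78) = 0.24
  Scale B (conv): 0.41 / √(0.91·0.78) = 0.49
  Scale C (disc): 0.60 / √(0.87·0.78) = 0.73
  Scale E (disc): 0.49 / √(0.90·0.78) = 0.58
  Scale D (disc): 0.49 / √(0.71·0.78) = 0.66
  Scale F (disc): 0.74 / √(0.85·0.78) = 0.91
  Scale A (conv): 0.62 / √(0.61·0.78) = 0.90
Smallest convergent = 0.49. Discriminant values: 0.24, 0.73, 0.58, 0.66, 0.91; count ≥ 0.49 → 4.

4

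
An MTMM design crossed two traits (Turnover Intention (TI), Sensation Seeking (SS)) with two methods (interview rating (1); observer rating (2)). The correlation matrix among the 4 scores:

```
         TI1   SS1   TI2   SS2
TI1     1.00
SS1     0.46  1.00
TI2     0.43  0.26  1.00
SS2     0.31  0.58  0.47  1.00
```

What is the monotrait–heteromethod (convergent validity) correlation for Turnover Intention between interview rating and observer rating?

0.43

Same trait (TI), different methods: r(TI1, TI2) = 0.43.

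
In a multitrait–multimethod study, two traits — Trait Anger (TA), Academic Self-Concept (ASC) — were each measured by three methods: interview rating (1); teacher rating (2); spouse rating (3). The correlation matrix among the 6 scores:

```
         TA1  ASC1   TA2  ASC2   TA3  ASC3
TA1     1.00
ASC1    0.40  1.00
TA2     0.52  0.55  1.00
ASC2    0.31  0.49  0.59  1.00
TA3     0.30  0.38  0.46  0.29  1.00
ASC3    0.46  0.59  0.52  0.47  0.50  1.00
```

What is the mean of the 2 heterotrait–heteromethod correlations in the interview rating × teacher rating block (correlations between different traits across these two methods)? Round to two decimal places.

HTHM values (method 1 × method 2): 0.31, 0.55; mean = 0.86/2 = 0.43.

0.43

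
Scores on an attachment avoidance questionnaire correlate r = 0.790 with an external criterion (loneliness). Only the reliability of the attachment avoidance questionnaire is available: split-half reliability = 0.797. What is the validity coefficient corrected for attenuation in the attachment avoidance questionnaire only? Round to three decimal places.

0.885

Single correction: r_c = r_obs / √r_xx = 0.790 / √0.797 = 0.790 / 0.8927 ≈ 0.885.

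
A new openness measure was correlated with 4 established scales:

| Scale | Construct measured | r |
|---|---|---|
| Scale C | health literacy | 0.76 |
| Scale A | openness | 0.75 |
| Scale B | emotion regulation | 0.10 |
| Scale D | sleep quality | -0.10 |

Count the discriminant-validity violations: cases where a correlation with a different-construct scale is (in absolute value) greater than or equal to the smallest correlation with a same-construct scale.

1

Convergent (same construct = openness): Scale A.
Smallest convergent = 0.75. Discriminant |r|: 0.76, 0.10, 0.10; count ≥ 0.75 → 1.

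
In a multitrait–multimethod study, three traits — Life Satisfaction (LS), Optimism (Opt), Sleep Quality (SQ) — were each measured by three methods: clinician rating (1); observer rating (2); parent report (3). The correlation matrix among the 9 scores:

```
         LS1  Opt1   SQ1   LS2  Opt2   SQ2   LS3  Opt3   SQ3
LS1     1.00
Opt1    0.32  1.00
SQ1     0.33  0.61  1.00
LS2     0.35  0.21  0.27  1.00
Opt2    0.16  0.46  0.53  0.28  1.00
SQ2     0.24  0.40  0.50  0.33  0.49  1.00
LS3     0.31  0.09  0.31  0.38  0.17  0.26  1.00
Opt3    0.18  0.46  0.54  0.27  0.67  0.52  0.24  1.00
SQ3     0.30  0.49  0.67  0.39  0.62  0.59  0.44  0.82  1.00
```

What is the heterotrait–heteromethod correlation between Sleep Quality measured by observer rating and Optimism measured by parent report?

0.52

Different traits and methods: r(SQ2, Opt3) = 0.52.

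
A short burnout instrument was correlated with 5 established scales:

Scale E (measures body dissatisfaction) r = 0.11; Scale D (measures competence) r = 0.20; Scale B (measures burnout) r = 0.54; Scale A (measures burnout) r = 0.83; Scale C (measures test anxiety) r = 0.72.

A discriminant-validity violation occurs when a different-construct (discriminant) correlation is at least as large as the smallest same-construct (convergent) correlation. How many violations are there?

1

Convergent (same construct = burnout): Scale B, Scale A.
Smallest convergent = 0.54. Discriminant values: 0.11, 0.20, 0.72; count ≥ 0.54 → 1.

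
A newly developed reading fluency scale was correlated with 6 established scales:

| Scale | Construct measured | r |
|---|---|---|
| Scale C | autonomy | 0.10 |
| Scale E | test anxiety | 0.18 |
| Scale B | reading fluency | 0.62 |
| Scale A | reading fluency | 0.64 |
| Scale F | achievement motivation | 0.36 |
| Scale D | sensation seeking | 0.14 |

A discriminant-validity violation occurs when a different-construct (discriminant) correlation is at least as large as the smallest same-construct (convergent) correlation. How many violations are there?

Convergent (same construct = reading fluency): Scale B, Scale A.
Smallest convergent = 0.62. Discriminant values: 0.10, 0.18, 0.36, 0.14; count ≥ 0.62 → 0.

0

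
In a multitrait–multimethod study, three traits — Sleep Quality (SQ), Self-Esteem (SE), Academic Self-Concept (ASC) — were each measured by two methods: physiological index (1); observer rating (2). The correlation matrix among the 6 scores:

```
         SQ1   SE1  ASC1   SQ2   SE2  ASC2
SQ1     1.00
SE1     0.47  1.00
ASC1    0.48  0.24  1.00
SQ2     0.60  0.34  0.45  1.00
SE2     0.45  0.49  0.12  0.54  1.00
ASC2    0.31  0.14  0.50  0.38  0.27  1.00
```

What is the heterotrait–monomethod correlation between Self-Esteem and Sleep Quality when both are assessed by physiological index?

Different traits, same method: r(SE1, SQ1) = 0.47.

0.47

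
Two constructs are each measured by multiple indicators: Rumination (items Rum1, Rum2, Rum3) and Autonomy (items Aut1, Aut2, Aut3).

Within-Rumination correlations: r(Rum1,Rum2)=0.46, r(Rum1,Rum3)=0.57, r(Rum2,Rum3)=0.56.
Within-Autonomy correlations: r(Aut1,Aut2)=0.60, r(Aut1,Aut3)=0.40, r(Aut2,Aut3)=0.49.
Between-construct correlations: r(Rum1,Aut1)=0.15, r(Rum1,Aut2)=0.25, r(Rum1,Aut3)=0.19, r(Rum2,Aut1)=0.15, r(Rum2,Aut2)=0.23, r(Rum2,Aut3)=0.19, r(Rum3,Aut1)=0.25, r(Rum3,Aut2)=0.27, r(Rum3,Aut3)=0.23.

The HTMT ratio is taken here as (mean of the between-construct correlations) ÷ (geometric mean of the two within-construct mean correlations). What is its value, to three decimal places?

Mean heterotrait r = 1.91/9 = 0.2122.
Mean within-Rum = 1.59/3 = 0.5300; mean within-Aut = 1.49/3 = 0.4967.
Geometric mean = √(0.5300 × 0.4967) = 0.5131.
HTMT = 0.2122 / 0.5131 = 0.414.

0.414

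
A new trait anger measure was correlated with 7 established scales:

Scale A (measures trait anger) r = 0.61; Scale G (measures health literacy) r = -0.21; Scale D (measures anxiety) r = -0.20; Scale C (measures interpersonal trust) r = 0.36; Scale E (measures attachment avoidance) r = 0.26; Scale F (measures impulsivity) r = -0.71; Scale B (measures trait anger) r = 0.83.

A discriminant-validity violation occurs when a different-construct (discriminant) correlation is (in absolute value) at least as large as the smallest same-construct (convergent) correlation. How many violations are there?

Convergent (same construct = trait anger): Scale A, Scale B.
Smallest convergent = 0.61. Discriminant |r|: 0.21, 0.20, 0.36, 0.26, 0.71; count ≥ 0.61 → 1.

1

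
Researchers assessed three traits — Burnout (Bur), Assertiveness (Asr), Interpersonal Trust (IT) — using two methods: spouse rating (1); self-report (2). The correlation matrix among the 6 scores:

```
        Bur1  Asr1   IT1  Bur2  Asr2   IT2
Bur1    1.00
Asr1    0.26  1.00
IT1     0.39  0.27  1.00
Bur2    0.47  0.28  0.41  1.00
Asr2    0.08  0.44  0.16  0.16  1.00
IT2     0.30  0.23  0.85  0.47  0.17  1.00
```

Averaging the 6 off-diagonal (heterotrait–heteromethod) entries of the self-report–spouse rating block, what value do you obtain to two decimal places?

HTHM values (method 2 × method 1): 0.28, 0.41, 0.08, 0.16, 0.30, 0.23; mean = 1.46/6 = 0.24.

0.24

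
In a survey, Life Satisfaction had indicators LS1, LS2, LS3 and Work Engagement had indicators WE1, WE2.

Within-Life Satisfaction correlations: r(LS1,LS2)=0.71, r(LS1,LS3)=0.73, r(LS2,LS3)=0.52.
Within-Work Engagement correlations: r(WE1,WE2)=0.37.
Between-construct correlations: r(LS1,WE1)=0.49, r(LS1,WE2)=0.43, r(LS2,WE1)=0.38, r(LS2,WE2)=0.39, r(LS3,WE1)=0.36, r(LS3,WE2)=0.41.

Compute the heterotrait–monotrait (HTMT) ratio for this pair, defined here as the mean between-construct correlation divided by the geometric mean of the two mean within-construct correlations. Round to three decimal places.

Between-construct mean = 2.46/6 = 0.4100.
Mean within-LS = 1.96/3 = 0.6533; mean within-WE = 0.37/1 = 0.3700.
Geometric mean = √(0.6533 × 0.3700) = 0.4917.
HTMT = 0.4100 / 0.4917 = 0.834.

0.834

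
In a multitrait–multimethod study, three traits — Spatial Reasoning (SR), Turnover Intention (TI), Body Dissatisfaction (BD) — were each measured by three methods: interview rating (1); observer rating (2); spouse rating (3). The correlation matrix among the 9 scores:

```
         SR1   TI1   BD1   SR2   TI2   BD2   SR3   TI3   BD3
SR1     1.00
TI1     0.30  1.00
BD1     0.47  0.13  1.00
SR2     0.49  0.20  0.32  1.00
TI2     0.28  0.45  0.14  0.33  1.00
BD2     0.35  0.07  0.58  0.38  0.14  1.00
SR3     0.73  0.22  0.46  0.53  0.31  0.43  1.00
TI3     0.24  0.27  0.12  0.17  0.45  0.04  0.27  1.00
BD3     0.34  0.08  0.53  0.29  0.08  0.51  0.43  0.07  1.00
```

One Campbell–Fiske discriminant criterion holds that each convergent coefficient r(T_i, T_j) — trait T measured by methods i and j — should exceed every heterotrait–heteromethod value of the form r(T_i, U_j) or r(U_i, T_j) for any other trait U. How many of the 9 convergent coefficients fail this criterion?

0

Convergent coefficients and their comparison sets:
SR (methods 1·2): 0.49 vs {0.28, 0.20, 0.35, 0.32} → pass.
SR (methods 1·3): 0.73 vs {0.24, 0.22, 0.34, 0.46} → pass.
SR (methods 2·3): 0.53 vs {0.17, 0.31, 0.29, 0.43} → pass.
TI (methods 1·2): 0.45 vs {0.20, 0.28, 0.07, 0.14} → pass.
TI (methods 1·3): 0.27 vs {0.22, 0.24, 0.08, 0.12} → pass.
TI (methods 2·3): 0.45 vs {0.31, 0.17, 0.08, 0.04} → pass.
BD (methods 1·2): 0.58 vs {0.32, 0.35, 0.14, 0.07} → pass.
BD (methods 1·3): 0.53 vs {0.46, 0.34, 0.12, 0.08} → pass.
BD (methods 2·3): 0.51 vs {0.43, 0.29, 0.04, 0.08} → pass.
0 of 9 fail.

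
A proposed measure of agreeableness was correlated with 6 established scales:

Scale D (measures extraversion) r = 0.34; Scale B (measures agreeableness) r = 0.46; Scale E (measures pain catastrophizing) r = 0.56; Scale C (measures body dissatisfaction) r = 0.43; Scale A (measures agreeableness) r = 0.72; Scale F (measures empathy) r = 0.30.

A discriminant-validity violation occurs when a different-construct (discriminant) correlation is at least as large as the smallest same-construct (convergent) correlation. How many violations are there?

1

Convergent (same construct = agreeableness): Scale B, Scale A.
Smallest convergent = 0.46. Discriminant values: 0.34, 0.56, 0.43, 0.30; count ≥ 0.46 → 1.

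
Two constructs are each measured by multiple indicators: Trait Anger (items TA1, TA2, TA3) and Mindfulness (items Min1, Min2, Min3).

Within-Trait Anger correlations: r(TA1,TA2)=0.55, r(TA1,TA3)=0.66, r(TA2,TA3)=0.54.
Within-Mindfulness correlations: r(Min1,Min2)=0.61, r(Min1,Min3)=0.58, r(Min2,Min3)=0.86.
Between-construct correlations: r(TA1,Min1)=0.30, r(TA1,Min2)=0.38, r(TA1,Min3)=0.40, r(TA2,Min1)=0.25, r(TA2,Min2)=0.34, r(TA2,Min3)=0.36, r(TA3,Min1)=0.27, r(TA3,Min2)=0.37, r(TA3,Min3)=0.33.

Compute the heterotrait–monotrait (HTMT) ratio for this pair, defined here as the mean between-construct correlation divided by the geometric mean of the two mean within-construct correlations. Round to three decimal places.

Mean heterotrait r = 3.00/9 = 0.3333.
Mean within-TA = 1.75/3 = 0.5833; mean within-Min = 2.05/3 = 0.6833.
Geometric mean = √(0.5833 × 0.6833) = 0.6313.
HTMT = 0.3333 / 0.6313 = 0.528.

0.528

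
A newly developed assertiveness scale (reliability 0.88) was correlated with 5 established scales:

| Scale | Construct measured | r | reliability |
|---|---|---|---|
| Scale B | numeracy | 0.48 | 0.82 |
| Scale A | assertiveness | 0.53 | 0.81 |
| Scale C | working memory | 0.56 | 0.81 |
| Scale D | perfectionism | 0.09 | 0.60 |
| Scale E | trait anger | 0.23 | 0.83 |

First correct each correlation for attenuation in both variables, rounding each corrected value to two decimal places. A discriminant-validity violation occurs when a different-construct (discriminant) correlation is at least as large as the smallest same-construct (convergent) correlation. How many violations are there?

Disattenuated r (r / √(r_scale · r_new)):
  Scale B (disc): 0.48 / √(0.82·0.88) = 0.57
  Scale A (conv): 0.53 / √(0.81·0.88) = 0.63
  Scale C (disc): 0.56 / √(0.81·0.88) = 0.66
  Scale D (disc): 0.09 / √(0.60·0.88) = 0.12
  Scale E (disc): 0.23 / √(0.83·0.88) = 0.27
Smallest convergent = 0.63. Discriminant values: 0.57, 0.66, 0.12, 0.27; count ≥ 0.63 → 1.

1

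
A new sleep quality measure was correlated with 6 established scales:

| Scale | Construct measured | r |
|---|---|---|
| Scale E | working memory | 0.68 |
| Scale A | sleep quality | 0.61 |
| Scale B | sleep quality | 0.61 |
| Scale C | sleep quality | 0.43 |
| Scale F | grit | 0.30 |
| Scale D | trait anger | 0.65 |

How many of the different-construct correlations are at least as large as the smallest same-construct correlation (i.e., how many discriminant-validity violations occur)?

2

Convergent (same construct = sleep quality): Scale A, Scale B, Scale C.
Smallest convergent = 0.43. Discriminant values: 0.68, 0.30, 0.65; count ≥ 0.43 → 2.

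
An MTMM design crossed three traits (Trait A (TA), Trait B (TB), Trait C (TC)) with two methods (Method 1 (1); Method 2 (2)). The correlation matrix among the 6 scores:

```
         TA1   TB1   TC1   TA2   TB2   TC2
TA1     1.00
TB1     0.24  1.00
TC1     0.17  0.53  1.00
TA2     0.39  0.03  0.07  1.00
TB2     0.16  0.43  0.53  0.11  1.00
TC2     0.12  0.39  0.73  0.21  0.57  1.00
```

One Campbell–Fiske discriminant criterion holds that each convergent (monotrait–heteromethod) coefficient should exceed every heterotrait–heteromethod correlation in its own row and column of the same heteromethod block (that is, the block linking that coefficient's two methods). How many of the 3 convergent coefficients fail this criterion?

Convergent coefficients and their comparison sets:
TA (methods 1·2): 0.39 vs {0.16, 0.03, 0.12, 0.07} → pass.
TB (methods 1·2): 0.43 vs {0.03, 0.16, 0.39, 0.53} → fail.
TC (methods 1·2): 0.73 vs {0.07, 0.12, 0.53, 0.39} → pass.
1 of 3 fail.

1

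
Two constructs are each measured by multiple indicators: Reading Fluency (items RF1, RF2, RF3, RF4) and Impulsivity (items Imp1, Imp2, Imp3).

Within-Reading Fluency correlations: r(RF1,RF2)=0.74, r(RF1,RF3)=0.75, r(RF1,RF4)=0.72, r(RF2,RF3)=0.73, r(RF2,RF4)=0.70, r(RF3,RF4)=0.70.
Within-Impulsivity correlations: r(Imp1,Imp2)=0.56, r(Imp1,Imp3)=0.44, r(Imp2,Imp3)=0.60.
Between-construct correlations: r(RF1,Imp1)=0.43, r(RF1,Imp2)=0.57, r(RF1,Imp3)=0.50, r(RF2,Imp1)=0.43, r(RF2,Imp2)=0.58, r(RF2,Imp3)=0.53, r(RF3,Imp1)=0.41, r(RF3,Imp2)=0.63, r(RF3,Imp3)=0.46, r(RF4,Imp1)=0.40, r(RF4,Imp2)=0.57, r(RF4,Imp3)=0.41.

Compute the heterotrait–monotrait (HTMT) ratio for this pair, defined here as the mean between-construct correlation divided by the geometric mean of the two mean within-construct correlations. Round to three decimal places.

0.794

Between-construct mean = 5.92/12 = 0.4933.
Mean within-RF = 4.34/6 = 0.7233; mean within-Imp = 1.60/3 = 0.5333.
Geometric mean = √(0.7233 × 0.5333) = 0.6211.
HTMT = 0.4933 / 0.6211 = 0.794.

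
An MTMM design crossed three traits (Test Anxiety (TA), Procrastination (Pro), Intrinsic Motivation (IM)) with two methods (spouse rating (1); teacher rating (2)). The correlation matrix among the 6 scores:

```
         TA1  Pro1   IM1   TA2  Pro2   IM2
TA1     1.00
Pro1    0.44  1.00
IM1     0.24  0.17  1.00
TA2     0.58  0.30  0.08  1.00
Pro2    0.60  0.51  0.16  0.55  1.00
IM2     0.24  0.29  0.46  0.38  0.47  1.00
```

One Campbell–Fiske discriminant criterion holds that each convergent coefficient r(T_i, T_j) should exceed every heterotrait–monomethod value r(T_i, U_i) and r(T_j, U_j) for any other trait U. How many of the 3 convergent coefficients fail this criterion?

Convergent coefficients and their comparison sets:
TA (methods 1·2): 0.58 vs {0.44, 0.55, 0.24, 0.38} → pass.
Pro (methods 1·2): 0.51 vs {0.44, 0.55, 0.17, 0.47} → fail.
IM (methods 1·2): 0.46 vs {0.24, 0.38, 0.17, 0.47} → fail.
2 of 3 fail.

2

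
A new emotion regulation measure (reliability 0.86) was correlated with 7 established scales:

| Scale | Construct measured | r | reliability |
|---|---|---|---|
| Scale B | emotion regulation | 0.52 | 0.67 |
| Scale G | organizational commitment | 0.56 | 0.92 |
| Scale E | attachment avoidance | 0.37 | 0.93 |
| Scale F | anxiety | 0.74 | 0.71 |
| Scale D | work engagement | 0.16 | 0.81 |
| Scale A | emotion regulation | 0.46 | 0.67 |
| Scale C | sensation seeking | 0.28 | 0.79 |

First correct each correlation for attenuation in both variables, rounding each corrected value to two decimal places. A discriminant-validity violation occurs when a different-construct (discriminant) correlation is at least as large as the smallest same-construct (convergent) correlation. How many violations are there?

2

Disattenuated r (r / √(r_scale · r_new)):
  Scale B (conv): 0.52 / √(0.67·0.86) = 0.69
  Scale G (disc): 0.56 / √(0.92·0.86) = 0.63
  Scale E (disc): 0.37 / √(0.93·0.86) = 0.41
  Scale F (disc): 0.74 / √(0.71·0.86) = 0.95
  Scale D (disc): 0.16 / √(0.81·0.86) = 0.19
  Scale A (conv): 0.46 / √(0.67·0.86) = 0.61
  Scale C (disc): 0.28 / √(0.79·0.86) = 0.34
Smallest convergent = 0.61. Discriminant values: 0.63, 0.41, 0.95, 0.19, 0.34; count ≥ 0.61 → 2.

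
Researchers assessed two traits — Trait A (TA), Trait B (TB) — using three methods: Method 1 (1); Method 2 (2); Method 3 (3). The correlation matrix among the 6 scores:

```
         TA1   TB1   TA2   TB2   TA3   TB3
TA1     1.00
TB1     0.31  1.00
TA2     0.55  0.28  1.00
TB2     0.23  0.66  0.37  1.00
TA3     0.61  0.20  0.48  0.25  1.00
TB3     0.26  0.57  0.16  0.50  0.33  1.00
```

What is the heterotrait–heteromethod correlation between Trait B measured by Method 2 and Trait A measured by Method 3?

0.25

Different traits and methods: r(TB2, TA3) = 0.25.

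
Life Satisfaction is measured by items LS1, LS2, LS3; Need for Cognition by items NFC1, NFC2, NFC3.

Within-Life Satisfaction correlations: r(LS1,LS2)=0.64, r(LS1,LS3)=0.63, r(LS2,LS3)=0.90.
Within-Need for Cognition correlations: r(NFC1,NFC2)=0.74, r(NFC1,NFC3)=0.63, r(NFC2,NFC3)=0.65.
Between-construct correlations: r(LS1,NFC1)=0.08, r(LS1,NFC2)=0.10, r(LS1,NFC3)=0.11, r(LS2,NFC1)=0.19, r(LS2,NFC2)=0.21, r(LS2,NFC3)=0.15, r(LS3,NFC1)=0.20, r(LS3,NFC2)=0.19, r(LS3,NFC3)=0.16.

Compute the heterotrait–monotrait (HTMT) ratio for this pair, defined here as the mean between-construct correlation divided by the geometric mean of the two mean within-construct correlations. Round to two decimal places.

0.22

Mean between = 1.39/9 = 0.1544.
Mean within-LS = 2.17/3 = 0.7233; mean within-NFC = 2.02/3 = 0.6733.
Geometric mean = √(0.7233 × 0.6733) = 0.6979.
HTMT = 0.1544 / 0.6979 = 0.22.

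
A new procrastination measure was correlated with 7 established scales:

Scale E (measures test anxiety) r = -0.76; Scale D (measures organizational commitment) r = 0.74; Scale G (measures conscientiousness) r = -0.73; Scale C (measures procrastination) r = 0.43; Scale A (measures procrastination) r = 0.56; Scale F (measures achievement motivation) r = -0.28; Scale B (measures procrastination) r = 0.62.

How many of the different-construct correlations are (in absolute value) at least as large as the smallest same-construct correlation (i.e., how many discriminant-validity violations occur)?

Convergent (same construct = procrastination): Scale C, Scale A, Scale B.
Smallest convergent = 0.43. Discriminant |r|: 0.76, 0.74, 0.73, 0.28; count ≥ 0.43 → 3.

3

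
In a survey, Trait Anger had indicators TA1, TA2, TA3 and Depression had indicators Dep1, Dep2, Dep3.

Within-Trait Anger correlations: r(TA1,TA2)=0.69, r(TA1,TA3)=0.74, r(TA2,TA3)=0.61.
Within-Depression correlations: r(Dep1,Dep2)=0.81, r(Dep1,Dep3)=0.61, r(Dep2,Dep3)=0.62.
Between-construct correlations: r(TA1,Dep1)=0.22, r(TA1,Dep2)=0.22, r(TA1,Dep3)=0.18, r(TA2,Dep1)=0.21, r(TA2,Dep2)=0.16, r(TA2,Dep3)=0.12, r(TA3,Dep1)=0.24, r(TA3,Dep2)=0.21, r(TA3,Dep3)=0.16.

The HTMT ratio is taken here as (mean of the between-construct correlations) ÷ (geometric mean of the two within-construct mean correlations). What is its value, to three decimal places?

Between-construct mean = 1.72/9 = 0.1911.
Mean within-TA = 2.04/3 = 0.6800; mean within-Dep = 2.04/3 = 0.6800.
Geometric mean = √(0.6800 × 0.6800) = 0.6800.
HTMT = 0.1911 / 0.6800 = 0.281.

0.281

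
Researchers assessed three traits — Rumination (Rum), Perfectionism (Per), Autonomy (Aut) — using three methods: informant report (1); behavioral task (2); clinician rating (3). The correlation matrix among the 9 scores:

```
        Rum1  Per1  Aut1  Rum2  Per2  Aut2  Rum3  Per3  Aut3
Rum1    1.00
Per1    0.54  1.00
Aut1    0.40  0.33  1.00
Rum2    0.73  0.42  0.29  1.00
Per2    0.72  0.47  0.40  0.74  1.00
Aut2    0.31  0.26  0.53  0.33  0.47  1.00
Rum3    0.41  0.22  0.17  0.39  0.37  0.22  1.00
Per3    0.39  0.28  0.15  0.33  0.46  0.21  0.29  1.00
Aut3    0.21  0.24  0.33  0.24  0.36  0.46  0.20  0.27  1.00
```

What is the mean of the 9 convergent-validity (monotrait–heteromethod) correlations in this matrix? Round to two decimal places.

Convergent values: 0.73, 0.41, 0.39, 0.47, 0.28, 0.46, 0.53, 0.33, 0.46; mean = 4.06/9 = 0.45.

0.45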